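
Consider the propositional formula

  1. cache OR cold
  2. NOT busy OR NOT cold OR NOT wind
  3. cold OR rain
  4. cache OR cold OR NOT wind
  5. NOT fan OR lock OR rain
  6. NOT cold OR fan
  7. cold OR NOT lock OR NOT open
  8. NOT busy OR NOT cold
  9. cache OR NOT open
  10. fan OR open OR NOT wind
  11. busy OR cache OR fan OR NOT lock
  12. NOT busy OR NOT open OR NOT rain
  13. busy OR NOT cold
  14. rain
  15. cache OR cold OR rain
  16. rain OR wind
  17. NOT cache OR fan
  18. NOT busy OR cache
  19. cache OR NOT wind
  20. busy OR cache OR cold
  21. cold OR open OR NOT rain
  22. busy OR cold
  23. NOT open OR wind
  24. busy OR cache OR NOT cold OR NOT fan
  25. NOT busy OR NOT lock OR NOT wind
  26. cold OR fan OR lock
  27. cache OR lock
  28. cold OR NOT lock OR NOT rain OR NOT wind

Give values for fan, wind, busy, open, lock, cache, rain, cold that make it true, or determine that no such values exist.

Case busy = True:
  (NOT busy OR NOT cold) forces cold = False.
  (cache OR cold) forces cache = True.
  (cold OR rain) forces rain = True.
  (NOT busy OR NOT open OR NOT rain) forces open = False.
  Clause (cold OR open OR NOT rain) is falsified — contradiction.
Case busy = False:
  (busy OR NOT cold) forces cold = False.
  Clause (busy OR cold) is falsified — contradiction.
Both cases fail, so the formula is unsatisfiable.

UNSATISFIABLE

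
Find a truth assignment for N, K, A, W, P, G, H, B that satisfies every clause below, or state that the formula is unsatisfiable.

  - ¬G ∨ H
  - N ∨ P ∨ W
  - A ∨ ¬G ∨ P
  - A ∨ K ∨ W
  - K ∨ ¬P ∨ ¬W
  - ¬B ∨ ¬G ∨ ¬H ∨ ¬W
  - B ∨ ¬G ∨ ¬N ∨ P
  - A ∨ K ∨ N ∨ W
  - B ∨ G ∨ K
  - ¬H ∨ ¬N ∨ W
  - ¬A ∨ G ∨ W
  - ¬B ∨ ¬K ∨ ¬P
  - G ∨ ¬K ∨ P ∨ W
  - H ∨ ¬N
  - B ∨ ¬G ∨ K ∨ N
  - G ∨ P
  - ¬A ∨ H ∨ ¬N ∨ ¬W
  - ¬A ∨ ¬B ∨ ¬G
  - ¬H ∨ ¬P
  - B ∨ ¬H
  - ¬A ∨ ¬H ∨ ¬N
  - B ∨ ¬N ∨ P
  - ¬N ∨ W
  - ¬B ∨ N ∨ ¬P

N = False; K = True; A = False; W = True; P = True; G = False; H = False; B = False

Set N = False.
Set K = True.
Set A = False.
Set W = True.
Try P = False:
  (A ∨ ¬G ∨ P) forces G = False.
  clause (G ∨ P) is falsified — backtrack.
So P = True.
  then (¬B ∨ ¬K ∨ ¬P) forces B = False.
  then (¬H ∨ ¬P) forces H = False.
  then (¬G ∨ H) forces G = False.
All clauses satisfied.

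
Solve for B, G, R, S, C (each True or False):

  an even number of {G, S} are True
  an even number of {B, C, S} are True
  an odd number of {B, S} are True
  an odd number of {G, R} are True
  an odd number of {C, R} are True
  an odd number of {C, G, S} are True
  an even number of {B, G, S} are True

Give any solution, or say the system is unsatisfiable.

B = False; G = True; R = False; S = True; C = True

{G, S}: 2 true → even ✓
{B, C, S}: 2 true → even ✓
{B, S}: 1 true → odd ✓
{G, R}: 1 true → odd ✓
{C, R}: 1 true → odd ✓
{C, G, S}: 3 true → odd ✓
{B, G, S}: 2 true → even ✓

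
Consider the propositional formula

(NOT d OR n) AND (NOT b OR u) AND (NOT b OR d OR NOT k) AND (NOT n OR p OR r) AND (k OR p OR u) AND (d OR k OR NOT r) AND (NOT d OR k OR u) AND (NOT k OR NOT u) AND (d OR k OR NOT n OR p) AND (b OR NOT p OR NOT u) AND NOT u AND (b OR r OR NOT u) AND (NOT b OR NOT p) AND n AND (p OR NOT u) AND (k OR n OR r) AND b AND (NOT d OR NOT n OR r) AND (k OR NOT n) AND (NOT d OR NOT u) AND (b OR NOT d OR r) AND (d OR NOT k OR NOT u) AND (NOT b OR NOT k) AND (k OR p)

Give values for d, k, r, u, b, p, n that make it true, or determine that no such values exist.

Unsatisfiable

Case u = True:
  Clause (NOT u) is falsified — contradiction.
Case u = False:
  (NOT b OR u) forces b = False.
  Clause (b) is falsified — contradiction.
Both cases fail, so the formula is unsatisfiable.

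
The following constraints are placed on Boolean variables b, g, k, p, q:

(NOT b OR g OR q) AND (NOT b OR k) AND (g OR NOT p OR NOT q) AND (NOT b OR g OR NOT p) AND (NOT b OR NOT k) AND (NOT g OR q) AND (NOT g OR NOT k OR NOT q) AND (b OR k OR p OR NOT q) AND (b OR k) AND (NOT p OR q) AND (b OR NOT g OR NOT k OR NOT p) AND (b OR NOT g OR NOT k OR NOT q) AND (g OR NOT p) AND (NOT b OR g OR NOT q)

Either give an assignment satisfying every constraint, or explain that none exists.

Try b = True:
  (NOT b OR k) forces k = True.
  clause (NOT b OR NOT k) is falsified — backtrack.
So b = False.
  then (b OR k) forces k = True.
Try g = True:
  (NOT g OR q) forces q = True.
  clause (NOT g OR NOT k OR NOT q) is falsified — backtrack.
So g = False.
  then (g OR NOT p) forces p = False.
Set q = False.
All clauses satisfied.

b=F, g=F, k=T, p=F, q=F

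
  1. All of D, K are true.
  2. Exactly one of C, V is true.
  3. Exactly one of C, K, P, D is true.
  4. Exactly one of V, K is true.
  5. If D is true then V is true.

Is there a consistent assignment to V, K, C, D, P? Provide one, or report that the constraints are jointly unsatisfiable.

UNSATISFIABLE

Case K = True:
  (1) forces D = True.
  Constraint (3) is violated (K=T, D=T) — contradiction.
Case K = False:
  Constraint (1) is violated (K=F) — contradiction.
Both cases fail — unsatisfiable.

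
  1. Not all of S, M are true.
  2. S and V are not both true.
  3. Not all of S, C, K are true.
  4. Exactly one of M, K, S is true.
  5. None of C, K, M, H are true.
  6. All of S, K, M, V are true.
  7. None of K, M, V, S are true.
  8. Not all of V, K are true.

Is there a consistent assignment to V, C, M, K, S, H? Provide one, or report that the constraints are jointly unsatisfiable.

The formula is unsatisfiable.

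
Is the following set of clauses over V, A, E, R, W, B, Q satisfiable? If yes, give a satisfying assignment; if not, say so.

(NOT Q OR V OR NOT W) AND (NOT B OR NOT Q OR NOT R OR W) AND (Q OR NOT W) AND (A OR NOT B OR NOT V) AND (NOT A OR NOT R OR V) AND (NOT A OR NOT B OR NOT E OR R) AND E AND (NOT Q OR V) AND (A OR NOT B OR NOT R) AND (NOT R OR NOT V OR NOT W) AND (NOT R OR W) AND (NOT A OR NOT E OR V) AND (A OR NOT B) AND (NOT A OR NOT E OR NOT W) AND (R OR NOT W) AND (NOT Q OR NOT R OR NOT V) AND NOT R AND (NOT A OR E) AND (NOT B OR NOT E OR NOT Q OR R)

V = True; A = True; E = True; R = False; W = False; B = False; Q = True

Unit clause (E) forces E = True.
Unit clause (NOT R) forces R = False.
In (R OR NOT W) only NOT W is left, so W = False.
Set V = True.
Set A = True.
  then (NOT A OR NOT B OR NOT E OR R) forces B = False.
Set Q = True.
All clauses satisfied.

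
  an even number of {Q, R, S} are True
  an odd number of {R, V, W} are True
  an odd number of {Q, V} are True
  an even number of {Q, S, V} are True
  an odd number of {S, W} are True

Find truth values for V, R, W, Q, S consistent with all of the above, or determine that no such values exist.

Unsatisfiable

Adding constraints 1, 2, 3, 5 mod 2: every variable appears an even number of times on the left, so the left side is 0.
But the right sides sum to 1 (mod 2). 0 ≠ 1 — the system is inconsistent.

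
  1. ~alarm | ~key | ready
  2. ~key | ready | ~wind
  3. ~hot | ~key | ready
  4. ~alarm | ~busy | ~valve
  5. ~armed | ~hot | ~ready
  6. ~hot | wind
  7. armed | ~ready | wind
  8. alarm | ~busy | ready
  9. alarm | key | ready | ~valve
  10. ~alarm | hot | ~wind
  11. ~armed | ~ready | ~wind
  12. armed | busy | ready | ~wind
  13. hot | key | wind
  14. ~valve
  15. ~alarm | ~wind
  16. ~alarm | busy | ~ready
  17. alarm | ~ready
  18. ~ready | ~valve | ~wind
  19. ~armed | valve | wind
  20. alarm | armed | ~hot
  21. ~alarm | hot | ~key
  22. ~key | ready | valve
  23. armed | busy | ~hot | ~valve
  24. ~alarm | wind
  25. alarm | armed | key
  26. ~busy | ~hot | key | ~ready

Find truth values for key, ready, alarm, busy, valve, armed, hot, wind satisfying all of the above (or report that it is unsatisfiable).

key=F; ready=F; alarm=F; busy=F; valve=F; armed=T; hot=F; wind=T

Unit clause (~valve) forces valve = False.
Try key = True:
  (~key | ready | valve) forces ready = True.
  (alarm | ~ready) forces alarm = True.
  (~alarm | ~wind) forces wind = False.
  clause (~alarm | wind) is falsified — backtrack.
So key = False.
Set ready = False.
Set alarm = False.
  then (alarm | ~busy | ready) forces busy = False.
  then (alarm | armed | key) forces armed = True.
  then (~armed | valve | wind) forces wind = True.
Set hot = False.
All clauses satisfied.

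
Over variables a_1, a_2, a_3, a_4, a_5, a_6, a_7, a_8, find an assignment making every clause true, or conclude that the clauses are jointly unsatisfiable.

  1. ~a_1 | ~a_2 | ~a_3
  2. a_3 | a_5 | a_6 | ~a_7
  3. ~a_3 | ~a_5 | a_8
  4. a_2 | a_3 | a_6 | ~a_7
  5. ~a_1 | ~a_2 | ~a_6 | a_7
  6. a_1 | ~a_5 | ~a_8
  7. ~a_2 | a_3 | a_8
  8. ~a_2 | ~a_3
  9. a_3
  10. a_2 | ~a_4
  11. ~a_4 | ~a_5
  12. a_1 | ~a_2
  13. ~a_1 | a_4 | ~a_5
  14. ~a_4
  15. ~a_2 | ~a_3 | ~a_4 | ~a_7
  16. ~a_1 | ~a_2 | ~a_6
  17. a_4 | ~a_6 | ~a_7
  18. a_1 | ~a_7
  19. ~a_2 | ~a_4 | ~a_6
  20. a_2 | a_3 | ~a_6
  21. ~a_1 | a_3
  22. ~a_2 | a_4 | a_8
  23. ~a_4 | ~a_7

Unit clause (a_3) forces a_3 = True.
Unit clause (~a_4) forces a_4 = False.
In (~a_2 | ~a_3) only ~a_2 is left, so a_2 = False.
Set a_1 = False.
  then (a_1 | ~a_7) forces a_7 = False.
Set a_5 = False.
Set a_6 = True.
Set a_8 = False.
All clauses satisfied.

a_1 = False; a_2 = False; a_3 = True; a_4 = False; a_5 = False; a_6 = True; a_7 = False; a_8 = False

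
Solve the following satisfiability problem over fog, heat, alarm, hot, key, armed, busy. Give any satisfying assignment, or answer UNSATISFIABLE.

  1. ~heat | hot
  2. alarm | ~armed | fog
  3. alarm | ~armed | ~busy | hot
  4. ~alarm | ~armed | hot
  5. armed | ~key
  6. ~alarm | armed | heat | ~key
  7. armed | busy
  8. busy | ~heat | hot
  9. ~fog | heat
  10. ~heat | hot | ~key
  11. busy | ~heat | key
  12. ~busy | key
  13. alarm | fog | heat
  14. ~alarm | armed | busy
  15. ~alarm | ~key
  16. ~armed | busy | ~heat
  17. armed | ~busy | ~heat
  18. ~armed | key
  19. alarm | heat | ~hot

fog: True, heat: True, alarm: False, hot: True, key: True, armed: True, busy: True

Set fog = True.
  then (~fog | heat) forces heat = True.
  then (~heat | hot) forces hot = True.
Try alarm = True:
  (~alarm | ~key) forces key = False.
  (busy | ~heat | key) forces busy = True.
  clause (~busy | key) is falsified — backtrack.
So alarm = False.
Try key = False:
  (busy | ~heat | key) forces busy = True.
  clause (~busy | key) is falsified — backtrack.
So key = True.
  then (armed | ~key) forces armed = True.
  then (~armed | busy | ~heat) forces busy = True.
All clauses satisfied.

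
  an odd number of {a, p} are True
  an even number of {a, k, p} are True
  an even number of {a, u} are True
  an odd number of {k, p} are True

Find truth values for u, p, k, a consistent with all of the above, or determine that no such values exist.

u = True; p = False; k = True; a = True

{a, p}: 1 true → odd ✓
{a, k, p}: 2 true → even ✓
{a, u}: 2 true → even ✓
{k, p}: 1 true → odd ✓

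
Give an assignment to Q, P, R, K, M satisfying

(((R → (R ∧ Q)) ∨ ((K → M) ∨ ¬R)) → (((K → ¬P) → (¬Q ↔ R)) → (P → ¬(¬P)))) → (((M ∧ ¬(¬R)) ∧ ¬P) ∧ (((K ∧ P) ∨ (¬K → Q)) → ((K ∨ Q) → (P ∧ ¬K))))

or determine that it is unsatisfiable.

Q: False; P: False; R: True; K: False; M: True

  (((R → (R ∧ Q)) ∨ ((K → M) ∨ ¬R)) → (((K → ¬P) → (¬Q ↔ R)) → (P → ¬(¬P)))) → (((M ∧ ¬(¬R)) ∧ ¬P) ∧ (((K ∧ P) ∨ (¬K → Q)) → ((K ∨ Q) → (P ∧ ¬K)))) = True
    ((R → (R ∧ Q)) ∨ ((K → M) ∨ ¬R)) → (((K → ¬P) → (¬Q ↔ R)) → (P → ¬(¬P))) = True
      (R → (R ∧ Q)) ∨ ((K → M) ∨ ¬R) = True
        R → (R ∧ Q) = False
          R ∧ Q = False
        (K → M) ∨ ¬R = True
          K → M = True
          ¬R = False
      ((K → ¬P) → (¬Q ↔ R)) → (P → ¬(¬P)) = True
        (K → ¬P) → (¬Q ↔ R) = True
          K → ¬P = True
            ¬P = True
          ¬Q ↔ R = True
            ¬Q = True
        P → ¬(¬P) = True
          ¬(¬P) = False
            ¬P = True
    ((M ∧ ¬(¬R)) ∧ ¬P) ∧ (((K ∧ P) ∨ (¬K → Q)) → ((K ∨ Q) → (P ∧ ¬K))) = True
      (M ∧ ¬(¬R)) ∧ ¬P = True
        M ∧ ¬(¬R) = True
          ¬(¬R) = True
            ¬R = False
        ¬P = True
      ((K ∧ P) ∨ (¬K → Q)) → ((K ∨ Q) → (P ∧ ¬K)) = True
        (K ∧ P) ∨ (¬K → Q) = False
          K ∧ P = False
          ¬K → Q = False
            ¬K = True
        (K ∨ Q) → (P ∧ ¬K) = True
          K ∨ Q = False
          P ∧ ¬K = False
            ¬K = True
The formula evaluates to True.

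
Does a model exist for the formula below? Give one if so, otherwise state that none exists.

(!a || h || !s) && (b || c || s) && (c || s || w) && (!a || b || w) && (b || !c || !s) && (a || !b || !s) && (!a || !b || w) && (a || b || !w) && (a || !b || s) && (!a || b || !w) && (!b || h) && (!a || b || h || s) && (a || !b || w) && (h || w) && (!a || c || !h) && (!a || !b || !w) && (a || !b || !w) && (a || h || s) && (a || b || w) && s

Unsatisfiable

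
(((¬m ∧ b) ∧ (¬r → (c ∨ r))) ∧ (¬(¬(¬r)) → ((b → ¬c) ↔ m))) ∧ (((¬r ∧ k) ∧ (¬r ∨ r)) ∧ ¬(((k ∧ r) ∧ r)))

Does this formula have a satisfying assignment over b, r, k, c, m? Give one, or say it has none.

b=T; r=F; k=T; c=T; m=F

  ((¬m ∧ b) ∧ (¬r → (c ∨ r))) ∧ (¬(¬(¬r)) → ((b → ¬c) ↔ m)) = True
    (¬m ∧ b) ∧ (¬r → (c ∨ r)) = True
      ¬m ∧ b = True
        ¬m = True
      ¬r → (c ∨ r) = True
        ¬r = True
        c ∨ r = True
    ¬(¬(¬r)) → ((b → ¬c) ↔ m) = True
      ¬(¬(¬r)) = True
        ¬(¬r) = False
          ¬r = True
      (b → ¬c) ↔ m = True
        b → ¬c = False
          ¬c = False
  ((¬r ∧ k) ∧ (¬r ∨ r)) ∧ ¬(((k ∧ r) ∧ r)) = True
    (¬r ∧ k) ∧ (¬r ∨ r) = True
      ¬r ∧ k = True
        ¬r = True
      ¬r ∨ r = True
        ¬r = True
    ¬(((k ∧ r) ∧ r)) = True
      (k ∧ r) ∧ r = False
        k ∧ r = False
Both conjuncts True, so the formula holds.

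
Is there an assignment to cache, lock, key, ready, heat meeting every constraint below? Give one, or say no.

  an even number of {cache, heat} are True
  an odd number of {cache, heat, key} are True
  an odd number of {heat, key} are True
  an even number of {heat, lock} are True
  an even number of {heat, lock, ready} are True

cache = False, lock = False, key = True, ready = False, heat = False

{cache, heat}: 0 true → even ✓
{cache, heat, key}: 1 true → odd ✓
{heat, key}: 1 true → odd ✓
{heat, lock}: 0 true → even ✓
{heat, lock, ready}: 0 true → even ✓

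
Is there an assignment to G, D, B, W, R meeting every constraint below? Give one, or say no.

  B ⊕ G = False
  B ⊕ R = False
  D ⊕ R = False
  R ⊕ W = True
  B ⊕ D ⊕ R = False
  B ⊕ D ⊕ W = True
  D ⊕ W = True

G=F, D=F, B=F, W=T, R=F

B ⊕ G = F ⊕ F = False ✓
B ⊕ R = F ⊕ F = False ✓
D ⊕ R = F ⊕ F = False ✓
R ⊕ W = F ⊕ T = True ✓
B ⊕ D ⊕ R = F ⊕ F ⊕ F = False ✓
B ⊕ D ⊕ W = F ⊕ F ⊕ T = True ✓
D ⊕ W = F ⊕ T = True ✓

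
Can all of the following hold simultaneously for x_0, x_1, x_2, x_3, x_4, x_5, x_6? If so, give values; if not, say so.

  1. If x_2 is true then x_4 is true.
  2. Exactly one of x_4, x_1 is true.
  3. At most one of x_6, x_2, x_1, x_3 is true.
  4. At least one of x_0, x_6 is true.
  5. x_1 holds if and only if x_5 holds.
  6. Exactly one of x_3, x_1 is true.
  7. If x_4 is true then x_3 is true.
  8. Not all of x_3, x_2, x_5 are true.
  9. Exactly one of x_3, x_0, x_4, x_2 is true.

x_0 = True, x_1 = True, x_2 = False, x_3 = False, x_4 = False, x_5 = True, x_6 = False

  (1) x_2=F ⇒ x_4: vacuous ✓
  (2) {x_4, x_1}: 1 true — exactly one ✓
  (3) {x_6, x_2, x_1, x_3}: 1 true — at most one ✓
  (4) {x_0, x_6}: 1 true — at least one ✓
  (5) x_1=T, x_5=T — same ✓
  (6) {x_3, x_1}: 1 true — exactly one ✓
  (7) x_4=F ⇒ x_3: vacuous ✓
  (8) {x_3, x_2, x_5}: 1/3 true — not all ✓
  (9) {x_3, x_0, x_4, x_2}: 1 true — exactly one ✓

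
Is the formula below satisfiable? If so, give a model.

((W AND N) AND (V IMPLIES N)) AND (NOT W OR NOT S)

V: True, W: True, S: False, N: True

  (W AND N) AND (V IMPLIES N) = True
    W AND N = True
    V IMPLIES N = True
  NOT W OR NOT S = True
    NOT W = False
    NOT S = True
Both conjuncts True, so the formula holds.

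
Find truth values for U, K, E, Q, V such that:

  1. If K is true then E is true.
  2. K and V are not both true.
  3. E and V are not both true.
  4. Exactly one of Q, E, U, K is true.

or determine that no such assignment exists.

U=T, K=F, E=F, Q=F, V=F

  (1) K=F ⇒ E: vacuous ✓
  (2) K=F, V=F — not both ✓
  (3) E=F, V=F — not both ✓
  (4) {Q, E, U, K}: 1 true — exactly one ✓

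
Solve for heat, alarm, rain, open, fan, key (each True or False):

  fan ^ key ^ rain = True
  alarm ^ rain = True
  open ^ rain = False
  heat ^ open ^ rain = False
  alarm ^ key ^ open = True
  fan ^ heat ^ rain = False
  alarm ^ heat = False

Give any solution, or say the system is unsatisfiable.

UNSATISFIABLE

Adding constraints 1, 2, 4, 5, 6 mod 2: every variable appears an even number of times on the left, so the left side is 0.
But the right sides sum to 1 (mod 2). 0 ≠ 1 — the system is inconsistent.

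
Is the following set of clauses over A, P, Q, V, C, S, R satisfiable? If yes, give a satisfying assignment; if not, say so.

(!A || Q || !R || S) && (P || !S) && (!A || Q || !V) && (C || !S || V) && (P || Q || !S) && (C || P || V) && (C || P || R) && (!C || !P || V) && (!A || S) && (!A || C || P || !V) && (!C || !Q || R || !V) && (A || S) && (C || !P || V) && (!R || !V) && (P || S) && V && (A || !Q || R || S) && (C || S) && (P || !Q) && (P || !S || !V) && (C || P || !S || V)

Unit clause (V) forces V = True.
In (!R || !V) only !R is left, so R = False.
Set A = False.
  then (A || S) forces S = True.
  then (P || !S || !V) forces P = True.
Set Q = True.
  then (!C || !Q || R || !V) forces C = False.
All clauses satisfied.

A: False; P: True; Q: True; V: True; C: False; S: True; R: False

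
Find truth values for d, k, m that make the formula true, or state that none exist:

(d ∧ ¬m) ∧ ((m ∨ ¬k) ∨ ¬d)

d: True, k: False, m: False

  d ∧ ¬m = True
    ¬m = True
  (m ∨ ¬k) ∨ ¬d = True
    m ∨ ¬k = True
      ¬k = True
    ¬d = False
Both conjuncts True, so the formula holds.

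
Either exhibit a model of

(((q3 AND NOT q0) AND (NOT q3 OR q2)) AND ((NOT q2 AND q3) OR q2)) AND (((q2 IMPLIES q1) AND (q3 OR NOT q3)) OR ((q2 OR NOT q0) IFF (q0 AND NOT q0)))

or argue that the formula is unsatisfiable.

q0 = False, q1 = True, q2 = True, q3 = True

  ((q3 AND NOT q0) AND (NOT q3 OR q2)) AND ((NOT q2 AND q3) OR q2) = True
    (q3 AND NOT q0) AND (NOT q3 OR q2) = True
      q3 AND NOT q0 = True
        NOT q0 = True
      NOT q3 OR q2 = True
        NOT q3 = False
    (NOT q2 AND q3) OR q2 = True
      NOT q2 AND q3 = False
        NOT q2 = False
  ((q2 IMPLIES q1) AND (q3 OR NOT q3)) OR ((q2 OR NOT q0) IFF (q0 AND NOT q0)) = True
    (q2 IMPLIES q1) AND (q3 OR NOT q3) = True
      q2 IMPLIES q1 = True
      q3 OR NOT q3 = True
        NOT q3 = False
    (q2 OR NOT q0) IFF (q0 AND NOT q0) = False
      q2 OR NOT q0 = True
        NOT q0 = True
      q0 AND NOT q0 = False
        NOT q0 = True
Both conjuncts True, so the formula holds.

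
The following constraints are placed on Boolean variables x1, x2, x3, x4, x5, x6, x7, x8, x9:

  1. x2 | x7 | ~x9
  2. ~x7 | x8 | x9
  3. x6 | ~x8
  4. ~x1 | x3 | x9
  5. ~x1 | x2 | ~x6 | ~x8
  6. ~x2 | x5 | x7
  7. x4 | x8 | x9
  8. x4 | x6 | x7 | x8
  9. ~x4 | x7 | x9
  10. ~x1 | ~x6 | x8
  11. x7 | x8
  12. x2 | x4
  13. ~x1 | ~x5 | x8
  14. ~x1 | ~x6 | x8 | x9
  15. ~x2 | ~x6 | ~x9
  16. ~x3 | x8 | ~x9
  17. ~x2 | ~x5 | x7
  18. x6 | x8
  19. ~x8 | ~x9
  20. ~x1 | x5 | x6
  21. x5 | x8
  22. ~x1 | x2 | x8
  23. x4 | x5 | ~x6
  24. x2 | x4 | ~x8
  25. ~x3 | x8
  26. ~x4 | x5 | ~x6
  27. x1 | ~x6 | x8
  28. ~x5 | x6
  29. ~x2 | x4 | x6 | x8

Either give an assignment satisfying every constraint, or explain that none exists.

Set x1 = False.
Set x2 = False.
  then (x2 | x4) forces x4 = True.
Set x3 = False.
Try x5 = False:
  (x5 | x8) forces x8 = True.
  (x6 | ~x8) forces x6 = True.
  clause (~x4 | x5 | ~x6) is falsified — backtrack.
So x5 = True.
  then (~x5 | x6) forces x6 = True.
  then (x1 | ~x6 | x8) forces x8 = True.
  then (~x8 | ~x9) forces x9 = False.
  then (~x4 | x7 | x9) forces x7 = True.
All clauses satisfied.

x1 = False; x2 = False; x3 = False; x4 = True; x5 = True; x6 = True; x7 = True; x8 = True; x9 = False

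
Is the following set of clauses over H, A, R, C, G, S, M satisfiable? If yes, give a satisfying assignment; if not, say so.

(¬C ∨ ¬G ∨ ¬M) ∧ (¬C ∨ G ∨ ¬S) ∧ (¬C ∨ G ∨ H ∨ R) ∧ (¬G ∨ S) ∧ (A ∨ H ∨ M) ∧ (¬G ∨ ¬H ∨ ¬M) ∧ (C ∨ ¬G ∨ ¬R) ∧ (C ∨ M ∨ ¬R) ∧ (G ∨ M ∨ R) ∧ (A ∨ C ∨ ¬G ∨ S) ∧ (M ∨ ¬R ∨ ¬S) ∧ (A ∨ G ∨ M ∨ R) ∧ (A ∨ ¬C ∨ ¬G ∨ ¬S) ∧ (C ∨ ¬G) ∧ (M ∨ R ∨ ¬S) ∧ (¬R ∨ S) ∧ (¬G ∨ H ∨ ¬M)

H = False, A = True, R = False, C = False, G = False, S = True, M = True

Set H = False.
Set A = True.
Set R = False.
Try C = True:
  (¬C ∨ G ∨ H ∨ R) forces G = True.
  (¬C ∨ ¬G ∨ ¬M) forces M = False.
  (¬G ∨ S) forces S = True.
  clause (M ∨ R ∨ ¬S) is falsified — backtrack.
So C = False.
  then (C ∨ ¬G) forces G = False.
  then (G ∨ M ∨ R) forces M = True.
Set S = True.
All clauses satisfied.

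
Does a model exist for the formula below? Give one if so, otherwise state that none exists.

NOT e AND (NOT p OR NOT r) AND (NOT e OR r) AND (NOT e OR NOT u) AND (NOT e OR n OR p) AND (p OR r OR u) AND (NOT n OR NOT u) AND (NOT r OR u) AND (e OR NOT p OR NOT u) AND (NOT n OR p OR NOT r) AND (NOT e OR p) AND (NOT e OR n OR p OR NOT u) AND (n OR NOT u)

e = False; n = True; u = False; r = False; p = True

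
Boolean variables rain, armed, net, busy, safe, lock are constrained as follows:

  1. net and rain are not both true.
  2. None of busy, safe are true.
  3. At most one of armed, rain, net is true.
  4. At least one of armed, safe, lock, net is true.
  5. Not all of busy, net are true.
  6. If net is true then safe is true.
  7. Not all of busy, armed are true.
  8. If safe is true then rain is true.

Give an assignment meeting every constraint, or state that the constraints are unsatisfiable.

rain = True, armed = False, net = False, busy = False, safe = False, lock = True

  (1) net=F, rain=T — not both ✓
  (2) {busy, safe}: 0 true — none ✓
  (3) {armed, rain, net}: 1 true — at most one ✓
  (4) {armed, safe, lock, net}: 1 true — at least one ✓
  (5) {busy, net}: 0/2 true — not all ✓
  (6) net=F ⇒ safe: vacuous ✓
  (7) {busy, armed}: 0/2 true — not all ✓
  (8) safe=F ⇒ rain: vacuous ✓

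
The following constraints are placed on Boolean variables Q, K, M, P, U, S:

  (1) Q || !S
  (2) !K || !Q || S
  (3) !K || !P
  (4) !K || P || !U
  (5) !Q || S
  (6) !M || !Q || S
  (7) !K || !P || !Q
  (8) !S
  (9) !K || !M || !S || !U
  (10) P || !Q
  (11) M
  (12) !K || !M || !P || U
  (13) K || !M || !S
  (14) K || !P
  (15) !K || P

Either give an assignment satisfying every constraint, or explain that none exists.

Unit clause (!S) forces S = False.
Unit clause (M) forces M = True.
In (!Q || S) only !Q is left, so Q = False.
Try K = True:
  (!K || !P) forces P = False.
  clause (!K || P) is falsified — backtrack.
So K = False.
  then (K || !P) forces P = False.
Set U = True.
All clauses satisfied.

Q = False, K = False, M = True, P = False, U = True, S = False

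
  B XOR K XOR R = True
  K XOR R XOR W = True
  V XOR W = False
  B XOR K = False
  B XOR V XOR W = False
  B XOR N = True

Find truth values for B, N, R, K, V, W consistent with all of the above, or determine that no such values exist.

B: False, N: True, R: True, K: False, V: False, W: False

B XOR K XOR R = F XOR F XOR T = True ✓
K XOR R XOR W = F XOR T XOR F = True ✓
V XOR W = F XOR F = False ✓
B XOR K = F XOR F = False ✓
B XOR V XOR W = F XOR F XOR F = False ✓
B XOR N = F XOR T = True ✓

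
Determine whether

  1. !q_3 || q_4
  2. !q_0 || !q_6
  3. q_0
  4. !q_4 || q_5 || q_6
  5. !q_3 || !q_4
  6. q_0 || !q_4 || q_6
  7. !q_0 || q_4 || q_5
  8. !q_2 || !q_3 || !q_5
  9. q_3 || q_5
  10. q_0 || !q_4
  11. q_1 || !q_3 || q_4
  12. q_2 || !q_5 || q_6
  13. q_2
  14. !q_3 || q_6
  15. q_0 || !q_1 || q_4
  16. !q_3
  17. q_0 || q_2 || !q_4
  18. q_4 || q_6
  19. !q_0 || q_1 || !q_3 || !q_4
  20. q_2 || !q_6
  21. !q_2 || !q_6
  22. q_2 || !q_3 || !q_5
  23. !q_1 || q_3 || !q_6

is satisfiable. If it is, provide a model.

Unit clause (q_0) forces q_0 = True.
Unit clause (q_2) forces q_2 = True.
Unit clause (!q_3) forces q_3 = False.
In (!q_2 || !q_6) only !q_6 is left, so q_6 = False.
In (q_3 || q_5) only q_5 is left, so q_5 = True.
In (q_4 || q_6) only q_4 is left, so q_4 = True.
Set q_1 = True.
All clauses satisfied.

q_0: True; q_1: True; q_2: True; q_3: False; q_4: True; q_5: True; q_6: False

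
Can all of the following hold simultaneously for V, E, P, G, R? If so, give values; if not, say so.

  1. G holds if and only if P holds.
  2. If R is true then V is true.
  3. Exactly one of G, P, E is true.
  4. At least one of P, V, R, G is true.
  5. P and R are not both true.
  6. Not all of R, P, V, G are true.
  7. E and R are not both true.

V = True; E = True; P = False; G = False; R = False

  (1) G=F, P=F — same ✓
  (2) R=F ⇒ V: vacuous ✓
  (3) {G, P, E}: 1 true — exactly one ✓
  (4) {P, V, R, G}: 1 true — at least one ✓
  (5) P=F, R=F — not both ✓
  (6) {R, P, V, G}: 1/4 true — not all ✓
  (7) E=T, R=F — not both ✓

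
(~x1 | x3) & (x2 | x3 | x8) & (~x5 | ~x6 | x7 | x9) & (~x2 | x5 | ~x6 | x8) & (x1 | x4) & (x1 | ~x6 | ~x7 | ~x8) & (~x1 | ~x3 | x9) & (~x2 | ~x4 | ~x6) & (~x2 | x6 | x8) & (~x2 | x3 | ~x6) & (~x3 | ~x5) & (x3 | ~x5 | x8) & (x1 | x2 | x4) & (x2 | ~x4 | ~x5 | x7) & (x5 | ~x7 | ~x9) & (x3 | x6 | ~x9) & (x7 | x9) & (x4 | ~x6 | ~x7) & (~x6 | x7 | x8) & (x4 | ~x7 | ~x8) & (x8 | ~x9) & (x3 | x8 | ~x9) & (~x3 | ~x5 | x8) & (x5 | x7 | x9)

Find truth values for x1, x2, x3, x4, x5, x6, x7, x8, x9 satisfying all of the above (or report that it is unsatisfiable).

Set x1 = False.
  then (x1 | x4) forces x4 = True.
Set x2 = False.
Set x3 = False.
  then (x2 | x3 | x8) forces x8 = True.
Set x5 = True.
  then (x2 | ~x4 | ~x5 | x7) forces x7 = True.
  then (x1 | ~x6 | ~x7 | ~x8) forces x6 = False.
  then (x3 | x6 | ~x9) forces x9 = False.
All clauses satisfied.

x1 = False; x2 = False; x3 = False; x4 = True; x5 = True; x6 = False; x7 = True; x8 = True; x9 = False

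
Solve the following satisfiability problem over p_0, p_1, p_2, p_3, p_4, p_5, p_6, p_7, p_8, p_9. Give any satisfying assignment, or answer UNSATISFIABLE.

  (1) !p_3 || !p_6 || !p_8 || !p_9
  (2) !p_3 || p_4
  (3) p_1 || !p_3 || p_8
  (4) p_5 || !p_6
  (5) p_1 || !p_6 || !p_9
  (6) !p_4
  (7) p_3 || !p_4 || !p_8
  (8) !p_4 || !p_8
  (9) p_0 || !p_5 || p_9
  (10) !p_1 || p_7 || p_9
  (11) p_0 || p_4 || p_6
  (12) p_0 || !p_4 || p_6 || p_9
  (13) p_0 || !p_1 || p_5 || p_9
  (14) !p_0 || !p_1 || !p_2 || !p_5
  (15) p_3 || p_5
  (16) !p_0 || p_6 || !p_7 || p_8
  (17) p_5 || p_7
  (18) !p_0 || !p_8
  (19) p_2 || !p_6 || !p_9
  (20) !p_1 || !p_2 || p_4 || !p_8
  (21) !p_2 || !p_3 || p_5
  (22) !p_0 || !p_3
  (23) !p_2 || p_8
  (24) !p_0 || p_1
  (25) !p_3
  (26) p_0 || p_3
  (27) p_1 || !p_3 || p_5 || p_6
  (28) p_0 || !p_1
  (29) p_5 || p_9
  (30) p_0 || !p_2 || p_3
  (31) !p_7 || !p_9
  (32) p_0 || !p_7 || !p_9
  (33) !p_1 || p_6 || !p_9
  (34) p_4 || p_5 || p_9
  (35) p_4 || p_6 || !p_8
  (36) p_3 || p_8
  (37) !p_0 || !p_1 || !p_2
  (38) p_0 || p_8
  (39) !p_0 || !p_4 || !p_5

Unsatisfiable

Case p_3 = True:
  Clause (!p_3) is falsified — contradiction.
Case p_3 = False:
  (!p_4) forces p_4 = False.
  (p_3 || p_5) forces p_5 = True.
  (p_0 || p_3) forces p_0 = True.
  (!p_0 || !p_8) forces p_8 = False.
  Clause (p_3 || p_8) is falsified — contradiction.
Both cases fail, so the formula is unsatisfiable.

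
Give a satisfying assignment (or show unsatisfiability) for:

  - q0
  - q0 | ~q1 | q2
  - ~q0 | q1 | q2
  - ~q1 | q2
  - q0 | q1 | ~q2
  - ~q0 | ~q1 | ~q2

q0 = True, q1 = False, q2 = True

Unit clause (q0) forces q0 = True.
Try q1 = True:
  (~q1 | q2) forces q2 = True.
  clause (~q0 | ~q1 | ~q2) is falsified — backtrack.
So q1 = False.
  then (~q0 | q1 | q2) forces q2 = True.
All clauses satisfied.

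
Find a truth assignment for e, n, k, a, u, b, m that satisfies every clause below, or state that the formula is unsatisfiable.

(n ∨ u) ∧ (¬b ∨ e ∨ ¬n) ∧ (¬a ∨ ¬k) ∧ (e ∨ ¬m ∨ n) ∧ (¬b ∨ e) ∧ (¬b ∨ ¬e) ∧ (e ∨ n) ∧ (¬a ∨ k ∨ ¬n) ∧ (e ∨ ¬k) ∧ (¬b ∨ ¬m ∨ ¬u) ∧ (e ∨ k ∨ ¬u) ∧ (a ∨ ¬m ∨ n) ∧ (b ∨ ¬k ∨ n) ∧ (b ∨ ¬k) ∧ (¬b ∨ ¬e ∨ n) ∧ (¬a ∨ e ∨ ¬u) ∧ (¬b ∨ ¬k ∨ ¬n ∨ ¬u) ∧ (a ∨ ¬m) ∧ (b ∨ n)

Set e = True.
  then (¬b ∨ ¬e) forces b = False.
  then (b ∨ ¬k) forces k = False.
  then (b ∨ n) forces n = True.
  then (¬a ∨ k ∨ ¬n) forces a = False.
  then (a ∨ ¬m) forces m = False.
Set u = True.
All clauses satisfied.

e: True, n: True, k: False, a: False, u: True, b: False, m: False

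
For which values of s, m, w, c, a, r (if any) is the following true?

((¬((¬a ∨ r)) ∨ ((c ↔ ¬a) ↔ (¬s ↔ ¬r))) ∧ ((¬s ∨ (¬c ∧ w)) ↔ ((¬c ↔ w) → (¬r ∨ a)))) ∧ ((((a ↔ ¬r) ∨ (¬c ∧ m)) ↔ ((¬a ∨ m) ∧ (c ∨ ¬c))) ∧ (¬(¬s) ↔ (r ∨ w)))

s = True, m = False, w = False, c = True, a = False, r = True

  (¬((¬a ∨ r)) ∨ ((c ↔ ¬a) ↔ (¬s ↔ ¬r))) ∧ ((¬s ∨ (¬c ∧ w)) ↔ ((¬c ↔ w) → (¬r ∨ a))) = True
    ¬((¬a ∨ r)) ∨ ((c ↔ ¬a) ↔ (¬s ↔ ¬r)) = True
      ¬((¬a ∨ r)) = False
        ¬a ∨ r = True
          ¬a = True
      (c ↔ ¬a) ↔ (¬s ↔ ¬r) = True
        c ↔ ¬a = True
          ¬a = True
        ¬s ↔ ¬r = True
          ¬s = False
          ¬r = False
    (¬s ∨ (¬c ∧ w)) ↔ ((¬c ↔ w) → (¬r ∨ a)) = True
      ¬s ∨ (¬c ∧ w) = False
        ¬s = False
        ¬c ∧ w = False
          ¬c = False
      (¬c ↔ w) → (¬r ∨ a) = False
        ¬c ↔ w = True
          ¬c = False
        ¬r ∨ a = False
          ¬r = False
  (((a ↔ ¬r) ∨ (¬c ∧ m)) ↔ ((¬a ∨ m) ∧ (c ∨ ¬c))) ∧ (¬(¬s) ↔ (r ∨ w)) = True
    ((a ↔ ¬r) ∨ (¬c ∧ m)) ↔ ((¬a ∨ m) ∧ (c ∨ ¬c)) = True
      (a ↔ ¬r) ∨ (¬c ∧ m) = True
        a ↔ ¬r = True
          ¬r = False
        ¬c ∧ m = False
          ¬c = False
      (¬a ∨ m) ∧ (c ∨ ¬c) = True
        ¬a ∨ m = True
          ¬a = True
        c ∨ ¬c = True
          ¬c = False
    ¬(¬s) ↔ (r ∨ w) = True
      ¬(¬s) = True
        ¬s = False
      r ∨ w = True
Both conjuncts True, so the formula holds.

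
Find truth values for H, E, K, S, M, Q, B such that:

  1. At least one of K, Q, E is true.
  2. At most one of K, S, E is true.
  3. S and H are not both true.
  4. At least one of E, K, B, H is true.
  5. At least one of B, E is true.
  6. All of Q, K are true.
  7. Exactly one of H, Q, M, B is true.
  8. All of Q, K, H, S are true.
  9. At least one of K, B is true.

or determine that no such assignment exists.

Case H = True:
  (3) with H=T forces S = False.
  Constraint (8) is violated (S=F) — contradiction.
Case H = False:
  Constraint (8) is violated (H=F) — contradiction.
Both cases fail — unsatisfiable.

Unsatisfiable — no assignment works.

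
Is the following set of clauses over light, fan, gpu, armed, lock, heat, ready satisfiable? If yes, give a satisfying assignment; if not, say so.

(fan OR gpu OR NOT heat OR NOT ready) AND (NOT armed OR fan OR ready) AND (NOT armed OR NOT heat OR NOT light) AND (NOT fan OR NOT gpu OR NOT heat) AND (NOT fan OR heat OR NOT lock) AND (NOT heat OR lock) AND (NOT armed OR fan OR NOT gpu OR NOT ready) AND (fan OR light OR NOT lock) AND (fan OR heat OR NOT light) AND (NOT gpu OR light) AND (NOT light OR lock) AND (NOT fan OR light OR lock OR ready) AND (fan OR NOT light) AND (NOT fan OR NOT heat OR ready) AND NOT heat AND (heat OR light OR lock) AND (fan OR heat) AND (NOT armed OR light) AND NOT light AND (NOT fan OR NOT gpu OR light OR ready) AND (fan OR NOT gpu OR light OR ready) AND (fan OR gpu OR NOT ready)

UNSATISFIABLE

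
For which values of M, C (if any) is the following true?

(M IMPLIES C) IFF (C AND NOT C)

M = True, C = False

  (M IMPLIES C) IFF (C AND NOT C) = True
    M IMPLIES C = False
    C AND NOT C = False
      NOT C = True
The formula evaluates to True.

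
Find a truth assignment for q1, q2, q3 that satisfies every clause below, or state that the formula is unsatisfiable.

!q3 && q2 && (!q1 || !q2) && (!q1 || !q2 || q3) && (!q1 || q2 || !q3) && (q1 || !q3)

q1 = False; q2 = True; q3 = False

Unit clause (!q3) forces q3 = False.
Unit clause (q2) forces q2 = True.
In (!q1 || !q2) only !q1 is left, so q1 = False.
Check each clause:
  (!q3): !q3 holds.
  (q2): q2 holds.
  (!q1 || !q2): !q1 holds.
  (!q1 || !q2 || q3): !q1 holds.
  (!q1 || q2 || !q3): !q1 holds.
  (q1 || !q3): !q3 holds.
All clauses satisfied.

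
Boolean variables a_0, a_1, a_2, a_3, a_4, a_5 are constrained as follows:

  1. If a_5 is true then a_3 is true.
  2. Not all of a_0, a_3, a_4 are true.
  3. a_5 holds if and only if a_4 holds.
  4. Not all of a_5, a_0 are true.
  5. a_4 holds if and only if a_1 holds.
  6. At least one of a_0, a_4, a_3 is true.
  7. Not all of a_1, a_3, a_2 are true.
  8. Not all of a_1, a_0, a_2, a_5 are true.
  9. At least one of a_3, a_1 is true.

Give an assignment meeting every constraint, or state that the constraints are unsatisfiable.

a_0 = True; a_1 = False; a_2 = True; a_3 = True; a_4 = False; a_5 = False

  (1) a_5=F ⇒ a_3: vacuous ✓
  (2) {a_0, a_3, a_4}: 2/3 true — not all ✓
  (3) a_5=F, a_4=F — same ✓
  (4) {a_5, a_0}: 1/2 true — not all ✓
  (5) a_4=F, a_1=F — same ✓
  (6) {a_0, a_4, a_3}: 2 true — at least one ✓
  (7) {a_1, a_3, a_2}: 2/3 true — not all ✓
  (8) {a_1, a_0, a_2, a_5}: 2/4 true — not all ✓
  (9) {a_3, a_1}: 1 true — at least one ✓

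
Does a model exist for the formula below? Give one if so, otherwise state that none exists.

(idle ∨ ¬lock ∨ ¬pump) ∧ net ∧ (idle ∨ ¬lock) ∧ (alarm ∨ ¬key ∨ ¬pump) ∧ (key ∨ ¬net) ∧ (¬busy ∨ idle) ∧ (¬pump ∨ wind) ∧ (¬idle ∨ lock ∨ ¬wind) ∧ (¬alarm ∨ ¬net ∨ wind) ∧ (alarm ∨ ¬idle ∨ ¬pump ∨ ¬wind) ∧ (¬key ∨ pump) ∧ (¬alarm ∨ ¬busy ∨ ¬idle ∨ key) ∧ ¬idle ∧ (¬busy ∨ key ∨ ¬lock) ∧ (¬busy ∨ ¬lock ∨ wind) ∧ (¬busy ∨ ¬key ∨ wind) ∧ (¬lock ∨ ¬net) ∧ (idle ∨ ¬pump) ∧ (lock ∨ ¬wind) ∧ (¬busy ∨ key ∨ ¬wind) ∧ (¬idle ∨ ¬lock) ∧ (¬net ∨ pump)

Unsatisfiable — no assignment works.

Case net = True:
  (key ∨ ¬net) forces key = True.
  (¬key ∨ pump) forces pump = True.
  (alarm ∨ ¬key ∨ ¬pump) forces alarm = True.
  (¬pump ∨ wind) forces wind = True.
  (¬idle) forces idle = False.
  Clause (idle ∨ ¬pump) is falsified — contradiction.
Case net = False:
  Clause (net) is falsified — contradiction.
Both cases fail, so the formula is unsatisfiable.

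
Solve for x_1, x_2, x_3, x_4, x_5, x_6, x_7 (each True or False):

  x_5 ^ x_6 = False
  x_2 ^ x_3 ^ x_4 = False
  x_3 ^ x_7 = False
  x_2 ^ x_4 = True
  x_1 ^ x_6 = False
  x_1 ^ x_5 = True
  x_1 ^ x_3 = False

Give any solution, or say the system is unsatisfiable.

Adding constraints 1, 5, 6 mod 2: every variable appears an even number of times on the left, so the left side is 0.
But the right sides sum to 1 (mod 2). 0 ≠ 1 — the system is inconsistent.

Unsatisfiable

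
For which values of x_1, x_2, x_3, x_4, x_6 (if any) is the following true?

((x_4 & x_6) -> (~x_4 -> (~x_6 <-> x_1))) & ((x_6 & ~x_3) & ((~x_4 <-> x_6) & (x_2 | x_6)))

x_1=F, x_2=F, x_3=F, x_4=F, x_6=T

  (x_4 & x_6) -> (~x_4 -> (~x_6 <-> x_1)) = True
    x_4 & x_6 = False
    ~x_4 -> (~x_6 <-> x_1) = True
      ~x_4 = True
      ~x_6 <-> x_1 = True
        ~x_6 = False
  (x_6 & ~x_3) & ((~x_4 <-> x_6) & (x_2 | x_6)) = True
    x_6 & ~x_3 = True
      ~x_3 = True
    (~x_4 <-> x_6) & (x_2 | x_6) = True
      ~x_4 <-> x_6 = True
        ~x_4 = True
      x_2 | x_6 = True
Both conjuncts True, so the formula holds.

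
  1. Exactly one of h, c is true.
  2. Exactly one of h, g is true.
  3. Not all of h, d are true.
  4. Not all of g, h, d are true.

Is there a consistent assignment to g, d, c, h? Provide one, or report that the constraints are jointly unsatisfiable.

g=T, d=T, c=T, h=F

  (1) {h, c}: 1 true — exactly one ✓
  (2) {h, g}: 1 true — exactly one ✓
  (3) {h, d}: 1/2 true — not all ✓
  (4) {g, h, d}: 2/3 true — not all ✓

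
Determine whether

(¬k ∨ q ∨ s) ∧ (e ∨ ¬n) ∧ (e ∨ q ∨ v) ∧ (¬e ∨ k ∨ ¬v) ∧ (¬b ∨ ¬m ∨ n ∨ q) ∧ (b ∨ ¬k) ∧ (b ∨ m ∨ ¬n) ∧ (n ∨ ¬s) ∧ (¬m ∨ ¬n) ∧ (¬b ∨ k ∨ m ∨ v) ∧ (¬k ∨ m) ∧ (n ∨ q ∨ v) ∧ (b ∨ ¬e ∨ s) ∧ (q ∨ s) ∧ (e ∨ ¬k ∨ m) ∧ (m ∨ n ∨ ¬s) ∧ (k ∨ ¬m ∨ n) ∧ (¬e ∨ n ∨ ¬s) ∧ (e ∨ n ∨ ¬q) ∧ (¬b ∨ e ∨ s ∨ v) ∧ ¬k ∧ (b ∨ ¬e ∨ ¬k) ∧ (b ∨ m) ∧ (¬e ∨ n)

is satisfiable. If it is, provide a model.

Case e = True:
  (¬k) forces k = False.
  (¬e ∨ k ∨ ¬v) forces v = False.
  (¬e ∨ n) forces n = True.
  (¬m ∨ ¬n) forces m = False.
  (b ∨ m ∨ ¬n) forces b = True.
  Clause (¬b ∨ k ∨ m ∨ v) is falsified — contradiction.
Case e = False:
  (e ∨ ¬n) forces n = False.
  (n ∨ ¬s) forces s = False.
  (q ∨ s) forces q = True.
  Clause (e ∨ n ∨ ¬q) is falsified — contradiction.
Both cases fail, so the formula is unsatisfiable.

Unsatisfiable — no assignment works.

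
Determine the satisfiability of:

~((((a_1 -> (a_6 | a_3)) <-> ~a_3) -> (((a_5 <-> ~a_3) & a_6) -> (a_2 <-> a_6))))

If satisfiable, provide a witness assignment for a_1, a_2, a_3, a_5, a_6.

a_1 = False, a_2 = False, a_3 = False, a_5 = True, a_6 = True

  ~((((a_1 -> (a_6 | a_3)) <-> ~a_3) -> (((a_5 <-> ~a_3) & a_6) -> (a_2 <-> a_6)))) = True
    ((a_1 -> (a_6 | a_3)) <-> ~a_3) -> (((a_5 <-> ~a_3) & a_6) -> (a_2 <-> a_6)) = False
      (a_1 -> (a_6 | a_3)) <-> ~a_3 = True
        a_1 -> (a_6 | a_3) = True
          a_6 | a_3 = True
        ~a_3 = True
      ((a_5 <-> ~a_3) & a_6) -> (a_2 <-> a_6) = False
        (a_5 <-> ~a_3) & a_6 = True
          a_5 <-> ~a_3 = True
            ~a_3 = True
        a_2 <-> a_6 = False
The formula evaluates to True.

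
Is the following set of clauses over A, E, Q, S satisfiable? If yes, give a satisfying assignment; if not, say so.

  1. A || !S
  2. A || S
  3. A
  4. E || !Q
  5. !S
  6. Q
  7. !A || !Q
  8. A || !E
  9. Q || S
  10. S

Unsatisfiable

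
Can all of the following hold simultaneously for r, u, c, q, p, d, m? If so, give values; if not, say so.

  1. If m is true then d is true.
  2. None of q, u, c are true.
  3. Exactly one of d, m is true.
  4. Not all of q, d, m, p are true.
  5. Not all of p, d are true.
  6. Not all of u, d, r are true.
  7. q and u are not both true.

r = False, u = False, c = False, q = False, p = False, d = True, m = False

  (1) m=F ⇒ d: vacuous ✓
  (2) {q, u, c}: 0 true — none ✓
  (3) {d, m}: 1 true — exactly one ✓
  (4) {q, d, m, p}: 1/4 true — not all ✓
  (5) {p, d}: 1/2 true — not all ✓
  (6) {u, d, r}: 1/3 true — not all ✓
  (7) q=F, u=F — not both ✓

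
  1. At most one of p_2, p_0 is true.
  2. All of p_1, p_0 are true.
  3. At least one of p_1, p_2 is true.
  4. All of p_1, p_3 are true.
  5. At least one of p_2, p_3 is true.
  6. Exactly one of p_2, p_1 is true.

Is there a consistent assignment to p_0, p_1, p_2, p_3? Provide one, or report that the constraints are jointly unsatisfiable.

p_0 = True; p_1 = True; p_2 = False; p_3 = True

  (1) {p_2, p_0}: 1 true — at most one ✓
  (2) {p_1, p_0}: all 2 true ✓
  (3) {p_1, p_2}: 1 true — at least one ✓
  (4) {p_1, p_3}: all 2 true ✓
  (5) {p_2, p_3}: 1 true — at least one ✓
  (6) {p_2, p_1}: 1 true — exactly one ✓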